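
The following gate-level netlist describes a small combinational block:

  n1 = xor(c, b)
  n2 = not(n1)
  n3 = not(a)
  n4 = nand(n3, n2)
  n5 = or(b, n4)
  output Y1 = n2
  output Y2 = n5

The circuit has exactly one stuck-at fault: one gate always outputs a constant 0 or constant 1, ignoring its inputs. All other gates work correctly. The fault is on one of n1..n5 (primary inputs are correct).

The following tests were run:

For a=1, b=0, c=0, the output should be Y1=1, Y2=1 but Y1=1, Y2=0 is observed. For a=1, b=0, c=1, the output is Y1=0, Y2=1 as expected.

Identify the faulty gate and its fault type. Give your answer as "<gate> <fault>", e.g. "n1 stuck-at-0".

Fault-free values for test 1 (a=1, b=0, c=0): n1=0, n2=1, n3=0, n4=1, n5=1, giving Y1=1, Y2=1. Observed Y1=1, Y2=0.
Test 1: faults giving observed Y1=1, Y2=0 are {n3 stuck-at-1, n4 stuck-at-0, n5 stuck-at-0}.
Test 2 (a=1, b=0, c=1): fault-free n1=1, n2=0, n3=0, n4=1, n5=1 → Y1=0, Y2=1; observed Y1=0, Y2=1. Eliminates n4 stuck-at-0, n5 stuck-at-0.
Only n3 stuck-at-1 is consistent with every test.

n3 stuck-at-1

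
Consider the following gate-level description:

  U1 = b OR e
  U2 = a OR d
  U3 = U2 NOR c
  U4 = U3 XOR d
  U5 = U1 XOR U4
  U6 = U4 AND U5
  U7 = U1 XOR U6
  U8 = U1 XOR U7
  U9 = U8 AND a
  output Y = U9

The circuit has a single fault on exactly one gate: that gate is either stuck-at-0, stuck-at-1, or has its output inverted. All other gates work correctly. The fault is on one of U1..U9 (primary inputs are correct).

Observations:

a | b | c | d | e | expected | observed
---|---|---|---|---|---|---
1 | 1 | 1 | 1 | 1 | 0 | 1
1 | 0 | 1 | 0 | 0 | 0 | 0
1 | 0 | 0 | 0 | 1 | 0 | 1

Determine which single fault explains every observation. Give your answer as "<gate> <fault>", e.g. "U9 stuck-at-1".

U7 stuck-at-0

Fault-free values for test 1 (a=1, b=1, c=1, d=1, e=1): U1=1, U2=1, U3=0, U4=1, U5=0, U6=0, U7=1, U8=0, U9=0, giving Y=0. Observed 1.
Test 1: faults giving observed 1 are {U1 stuck-at-0, U1 inverted output, U5 stuck-at-1, U5 inverted output, U6 stuck-at-1, U6 inverted output, U7 stuck-at-0, U7 inverted output, U8 stuck-at-1, U8 inverted output, U9 stuck-at-1, U9 inverted output}.
Test 2 (a=1, b=0, c=1, d=0, e=0): fault-free U1=0, U2=1, U3=0, U4=0, U5=0, U6=0, U7=0, U8=0, U9=0 → 0; observed 0. Eliminates U6 stuck-at-1, U6 inverted output, U7 inverted output, U8 stuck-at-1, U8 inverted output, U9 stuck-at-1, U9 inverted output.
Test 3 (a=1, b=0, c=0, d=0, e=1): fault-free U1=1, U2=1, U3=0, U4=0, U5=1, U6=0, U7=1, U8=0, U9=0 → 0; observed 1. Eliminates U1 stuck-at-0, U1 inverted output, U5 stuck-at-1, U5 inverted output.
Only U7 stuck-at-0 is consistent with every test.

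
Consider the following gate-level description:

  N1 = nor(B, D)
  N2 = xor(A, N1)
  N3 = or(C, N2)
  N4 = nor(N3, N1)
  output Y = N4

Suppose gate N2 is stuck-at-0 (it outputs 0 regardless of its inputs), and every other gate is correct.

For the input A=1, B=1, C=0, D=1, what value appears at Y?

Propagate with N2 forced: N1=0, N2=0 [stuck-at-0], N3=0, N4=1.
So Y = 1. (Without the fault it would be 0.)

1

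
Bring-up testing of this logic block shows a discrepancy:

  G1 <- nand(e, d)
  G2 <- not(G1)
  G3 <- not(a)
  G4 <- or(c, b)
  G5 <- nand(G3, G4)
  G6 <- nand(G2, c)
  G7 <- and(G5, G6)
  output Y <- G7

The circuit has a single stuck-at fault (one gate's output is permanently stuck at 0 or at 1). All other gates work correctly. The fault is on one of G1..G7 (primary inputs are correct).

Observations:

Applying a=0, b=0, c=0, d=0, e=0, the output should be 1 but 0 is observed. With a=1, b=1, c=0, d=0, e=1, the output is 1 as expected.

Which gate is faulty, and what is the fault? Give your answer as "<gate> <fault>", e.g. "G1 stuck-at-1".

Fault-free values for test 1 (a=0, b=0, c=0, d=0, e=0): G1=1, G2=0, G3=1, G4=0, G5=1, G6=1, G7=1, giving Y=1. Observed 0.
Test 1: faults giving observed 0 are {G4 stuck-at-1, G5 stuck-at-0, G6 stuck-at-0, G7 stuck-at-0}.
Test 2 (a=1, b=1, c=0, d=0, e=1): fault-free G1=1, G2=0, G3=0, G4=1, G5=1, G6=1, G7=1 → 1; observed 1. Eliminates G5 stuck-at-0, G6 stuck-at-0, G7 stuck-at-0.
Only G4 stuck-at-1 is consistent with every test.

G4 stuck-at-1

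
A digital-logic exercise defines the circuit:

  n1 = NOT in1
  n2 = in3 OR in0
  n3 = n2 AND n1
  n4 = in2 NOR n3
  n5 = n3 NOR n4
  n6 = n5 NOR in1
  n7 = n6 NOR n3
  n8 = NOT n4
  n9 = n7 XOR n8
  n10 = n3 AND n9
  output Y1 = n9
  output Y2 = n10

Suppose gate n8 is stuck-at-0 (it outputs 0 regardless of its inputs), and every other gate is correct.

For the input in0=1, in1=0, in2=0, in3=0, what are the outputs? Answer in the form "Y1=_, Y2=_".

Y1=0, Y2=0

Propagate with n8 forced: n1=1, n2=1, n3=1, n4=0, n5=0, n6=1, n7=0, n8=0 [stuck-at-0], n9=0, n10=0.
So the outputs are Y1=0, Y2=0. (Without the fault they would be Y1=1, Y2=1.)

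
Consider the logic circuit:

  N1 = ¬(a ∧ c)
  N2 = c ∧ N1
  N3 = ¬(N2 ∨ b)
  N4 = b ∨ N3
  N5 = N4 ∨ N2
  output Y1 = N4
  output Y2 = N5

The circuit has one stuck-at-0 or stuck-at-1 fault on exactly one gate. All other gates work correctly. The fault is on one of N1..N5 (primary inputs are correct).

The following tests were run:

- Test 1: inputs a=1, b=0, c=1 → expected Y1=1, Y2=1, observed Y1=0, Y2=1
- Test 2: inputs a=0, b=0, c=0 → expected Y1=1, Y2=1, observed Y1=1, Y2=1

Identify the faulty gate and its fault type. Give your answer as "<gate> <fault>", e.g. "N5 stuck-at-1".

N1 stuck-at-1

Fault-free values for test 1 (a=1, b=0, c=1): N1=0, N2=0, N3=1, N4=1, N5=1, giving Y1=1, Y2=1. Observed Y1=0, Y2=1.
Test 1: faults giving observed Y1=0, Y2=1 are {N1 stuck-at-1, N2 stuck-at-1}.
Test 2 (a=0, b=0, c=0): fault-free N1=1, N2=0, N3=1, N4=1, N5=1 → Y1=1, Y2=1; observed Y1=1, Y2=1. Eliminates N2 stuck-at-1.
Only N1 stuck-at-1 is consistent with every test.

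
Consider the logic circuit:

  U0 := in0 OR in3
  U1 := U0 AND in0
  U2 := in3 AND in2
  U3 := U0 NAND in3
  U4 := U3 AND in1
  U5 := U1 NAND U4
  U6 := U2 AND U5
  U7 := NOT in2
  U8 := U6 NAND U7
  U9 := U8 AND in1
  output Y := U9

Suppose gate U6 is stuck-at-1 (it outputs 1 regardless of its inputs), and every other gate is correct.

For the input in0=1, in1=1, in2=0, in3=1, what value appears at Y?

0

Propagate with U6 forced: U0=1, U1=1, U2=0, U3=0, U4=0, U5=1, U6=1 [stuck-at-1], U7=1, U8=0, U9=0.
So Y = 0. (Without the fault it would be 1.)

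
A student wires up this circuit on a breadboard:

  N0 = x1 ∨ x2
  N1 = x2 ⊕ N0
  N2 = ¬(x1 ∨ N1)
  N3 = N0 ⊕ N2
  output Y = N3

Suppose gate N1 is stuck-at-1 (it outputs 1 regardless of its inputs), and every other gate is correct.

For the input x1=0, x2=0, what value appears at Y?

Propagate with N1 forced: N0=0, N1=1 [stuck-at-1], N2=0, N3=0.
So Y = 0. (Without the fault it would be 1.)

0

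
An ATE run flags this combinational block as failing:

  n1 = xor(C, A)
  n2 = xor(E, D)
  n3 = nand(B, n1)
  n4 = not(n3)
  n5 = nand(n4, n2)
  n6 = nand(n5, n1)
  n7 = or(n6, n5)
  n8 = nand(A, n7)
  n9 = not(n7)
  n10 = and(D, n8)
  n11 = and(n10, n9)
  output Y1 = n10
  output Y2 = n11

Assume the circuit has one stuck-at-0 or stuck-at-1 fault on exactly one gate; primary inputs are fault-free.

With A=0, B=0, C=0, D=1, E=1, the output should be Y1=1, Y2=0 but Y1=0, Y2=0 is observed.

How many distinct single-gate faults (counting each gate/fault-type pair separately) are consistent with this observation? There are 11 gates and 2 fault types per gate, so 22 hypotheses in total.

2

Fault-free: n1=0, n2=0, n3=1, n4=0, n5=1, n6=1, n7=1, n8=1, n9=0, n10=1, n11=0 → Y1=1, Y2=0. Observed Y1=0, Y2=0.
  n1: none of the 2 fault types match ✗
  n2: none of the 2 fault types match ✗
  n3: none of the 2 fault types match ✗
  n4: none of the 2 fault types match ✗
  n5: none of the 2 fault types match ✗
  n6: none of the 2 fault types match ✗
  n7: none of the 2 fault types match ✗
  n8: stuck-at-0 ✓; others ✗
  n9: none of the 2 fault types match ✗
  n10: stuck-at-0 ✓; others ✗
  n11: none of the 2 fault types match ✗
Consistent faults: {n8 stuck-at-0, n10 stuck-at-0} — 2 in all.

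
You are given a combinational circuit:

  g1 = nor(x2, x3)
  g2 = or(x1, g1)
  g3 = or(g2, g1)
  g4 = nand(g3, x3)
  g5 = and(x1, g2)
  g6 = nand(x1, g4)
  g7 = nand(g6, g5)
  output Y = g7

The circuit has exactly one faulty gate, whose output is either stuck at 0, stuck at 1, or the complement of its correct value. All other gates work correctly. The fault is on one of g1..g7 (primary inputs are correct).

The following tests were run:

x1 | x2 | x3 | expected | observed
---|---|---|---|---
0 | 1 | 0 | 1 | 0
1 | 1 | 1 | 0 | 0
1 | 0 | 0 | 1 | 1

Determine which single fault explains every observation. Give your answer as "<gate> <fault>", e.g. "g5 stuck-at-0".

g5 stuck-at-1

Fault-free values for test 1 (x1=0, x2=1, x3=0): g1=0, g2=0, g3=0, g4=1, g5=0, g6=1, g7=1, giving Y=1. Observed 0.
Test 1: faults giving observed 0 are {g5 stuck-at-1, g5 inverted output, g7 stuck-at-0, g7 inverted output}.
Test 2 (x1=1, x2=1, x3=1): fault-free g1=0, g2=1, g3=1, g4=0, g5=1, g6=1, g7=0 → 0; observed 0. Eliminates g5 inverted output, g7 inverted output.
Test 3 (x1=1, x2=0, x3=0): fault-free g1=1, g2=1, g3=1, g4=1, g5=1, g6=0, g7=1 → 1; observed 1. Eliminates g7 stuck-at-0.
Only g5 stuck-at-1 is consistent with every test.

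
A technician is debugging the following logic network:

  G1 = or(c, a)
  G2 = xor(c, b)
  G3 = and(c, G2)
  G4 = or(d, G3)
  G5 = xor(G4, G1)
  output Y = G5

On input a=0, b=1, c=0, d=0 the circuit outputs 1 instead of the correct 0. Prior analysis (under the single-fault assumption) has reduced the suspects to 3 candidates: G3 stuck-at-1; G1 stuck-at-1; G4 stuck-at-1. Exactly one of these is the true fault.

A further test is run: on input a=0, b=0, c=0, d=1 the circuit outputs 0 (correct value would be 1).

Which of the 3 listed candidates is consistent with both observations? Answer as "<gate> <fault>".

G1 stuck-at-1

Evaluate each candidate on input a=0, b=0, c=0, d=1:
  G3 stuck-at-1: G1=0, G2=0, G3=1 [stuck-at-1], G4=1, G5=1 → 1 — eliminated
  G1 stuck-at-1: G1=1 [stuck-at-1], G2=0, G3=0, G4=1, G5=0 → 0 — matches
  G4 stuck-at-1: G1=0, G2=0, G3=0, G4=1 [stuck-at-1], G5=1 → 1 — eliminated
Only G1 stuck-at-1 reproduces the observed 0.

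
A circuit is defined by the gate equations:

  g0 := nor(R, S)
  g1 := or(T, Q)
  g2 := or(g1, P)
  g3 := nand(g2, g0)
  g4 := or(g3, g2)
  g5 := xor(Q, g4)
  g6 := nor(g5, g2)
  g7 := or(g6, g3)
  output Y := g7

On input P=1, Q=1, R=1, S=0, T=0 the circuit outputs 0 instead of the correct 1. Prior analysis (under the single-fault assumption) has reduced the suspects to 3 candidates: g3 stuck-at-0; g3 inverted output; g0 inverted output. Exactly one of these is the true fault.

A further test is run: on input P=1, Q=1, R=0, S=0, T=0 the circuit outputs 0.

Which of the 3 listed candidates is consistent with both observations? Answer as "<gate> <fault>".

g3 stuck-at-0

Evaluate each candidate on input P=1, Q=1, R=0, S=0, T=0:
  g3 stuck-at-0: g0=1, g1=1, g2=1, g3=0 [stuck-at-0], g4=1, g5=0, g6=0, g7=0 → 0 — matches
  g3 inverted output: g0=1, g1=1, g2=1, g3=1 [inverted output], g4=1, g5=0, g6=0, g7=1 → 1 — eliminated
  g0 inverted output: g0=0 [inverted output], g1=1, g2=1, g3=1, g4=1, g5=0, g6=0, g7=1 → 1 — eliminated
Only g3 stuck-at-0 reproduces the observed 0.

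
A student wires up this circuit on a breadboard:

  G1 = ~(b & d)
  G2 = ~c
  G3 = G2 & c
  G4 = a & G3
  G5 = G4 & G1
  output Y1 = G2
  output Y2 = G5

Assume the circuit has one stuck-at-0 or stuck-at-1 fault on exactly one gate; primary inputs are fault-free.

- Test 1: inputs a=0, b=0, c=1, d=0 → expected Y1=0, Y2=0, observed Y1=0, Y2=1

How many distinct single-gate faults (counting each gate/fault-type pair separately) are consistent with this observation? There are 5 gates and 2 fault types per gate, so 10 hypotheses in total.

2

Fault-free: G1=1, G2=0, G3=0, G4=0, G5=0 → Y1=0, Y2=0. Observed Y1=0, Y2=1.
  G1 stuck-at-0: output Y1=0, Y2=0 ✗
  G1 stuck-at-1: output Y1=0, Y2=0 ✗
  G2 stuck-at-0: output Y1=0, Y2=0 ✗
  G2 stuck-at-1: output Y1=1, Y2=0 ✗
  G3 stuck-at-0: output Y1=0, Y2=0 ✗
  G3 stuck-at-1: output Y1=0, Y2=0 ✗
  G4 stuck-at-0: output Y1=0, Y2=0 ✗
  G4 stuck-at-1: output Y1=0, Y2=1 ✓
  G5 stuck-at-0: output Y1=0, Y2=0 ✗
  G5 stuck-at-1: output Y1=0, Y2=1 ✓
Consistent faults: {G4 stuck-at-1, G5 stuck-at-1} — 2 in all.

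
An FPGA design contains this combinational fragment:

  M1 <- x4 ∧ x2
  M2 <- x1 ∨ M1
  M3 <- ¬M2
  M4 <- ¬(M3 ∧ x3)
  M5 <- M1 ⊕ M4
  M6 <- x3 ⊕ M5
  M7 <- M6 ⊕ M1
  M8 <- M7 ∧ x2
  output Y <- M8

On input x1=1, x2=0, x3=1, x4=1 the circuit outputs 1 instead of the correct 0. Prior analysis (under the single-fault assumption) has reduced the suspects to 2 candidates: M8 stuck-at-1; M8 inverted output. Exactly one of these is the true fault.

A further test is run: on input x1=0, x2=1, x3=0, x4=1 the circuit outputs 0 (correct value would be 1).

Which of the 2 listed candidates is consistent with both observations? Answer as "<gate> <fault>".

M8 inverted output

Evaluate each candidate on input x1=0, x2=1, x3=0, x4=1:
  M8 stuck-at-1: M1=1, M2=1, M3=0, M4=1, M5=0, M6=0, M7=1, M8=1 [stuck-at-1] → 1 — eliminated
  M8 inverted output: M1=1, M2=1, M3=0, M4=1, M5=0, M6=0, M7=1, M8=0 [inverted output] → 0 — matches
Only M8 inverted output reproduces the observed 0.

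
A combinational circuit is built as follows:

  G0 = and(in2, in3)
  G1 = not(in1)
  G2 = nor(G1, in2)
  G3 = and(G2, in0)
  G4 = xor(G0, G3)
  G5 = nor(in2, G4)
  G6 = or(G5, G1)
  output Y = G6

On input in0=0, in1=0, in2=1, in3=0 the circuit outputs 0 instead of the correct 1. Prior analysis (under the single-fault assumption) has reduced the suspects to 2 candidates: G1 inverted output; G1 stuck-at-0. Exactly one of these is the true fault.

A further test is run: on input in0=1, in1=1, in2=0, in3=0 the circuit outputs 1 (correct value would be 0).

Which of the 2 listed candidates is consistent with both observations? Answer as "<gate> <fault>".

G1 inverted output

Evaluate each candidate on input in0=1, in1=1, in2=0, in3=0:
  G1 inverted output: G0=0, G1=1 [inverted output], G2=0, G3=0, G4=0, G5=1, G6=1 → 1 — matches
  G1 stuck-at-0: G0=0, G1=0 [stuck-at-0], G2=1, G3=1, G4=1, G5=0, G6=0 → 0 — eliminated
Only G1 inverted output reproduces the observed 1.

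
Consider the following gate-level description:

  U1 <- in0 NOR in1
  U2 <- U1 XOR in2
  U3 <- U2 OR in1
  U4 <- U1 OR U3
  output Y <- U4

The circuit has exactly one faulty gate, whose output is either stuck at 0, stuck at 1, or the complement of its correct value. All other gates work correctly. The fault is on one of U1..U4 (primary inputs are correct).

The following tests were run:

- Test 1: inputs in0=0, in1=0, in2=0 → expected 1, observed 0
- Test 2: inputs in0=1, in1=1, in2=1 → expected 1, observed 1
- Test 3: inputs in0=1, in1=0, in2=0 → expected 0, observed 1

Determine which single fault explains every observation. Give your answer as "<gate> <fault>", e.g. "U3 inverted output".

Fault-free values for test 1 (in0=0, in1=0, in2=0): U1=1, U2=1, U3=1, U4=1, giving Y=1. Observed 0.
Test 1: faults giving observed 0 are {U1 stuck-at-0, U1 inverted output, U4 stuck-at-0, U4 inverted output}.
Test 2 (in0=1, in1=1, in2=1): fault-free U1=0, U2=1, U3=1, U4=1 → 1; observed 1. Eliminates U4 stuck-at-0, U4 inverted output.
Test 3 (in0=1, in1=0, in2=0): fault-free U1=0, U2=0, U3=0, U4=0 → 0; observed 1. Eliminates U1 stuck-at-0.
Only U1 inverted output is consistent with every test.

U1 inverted output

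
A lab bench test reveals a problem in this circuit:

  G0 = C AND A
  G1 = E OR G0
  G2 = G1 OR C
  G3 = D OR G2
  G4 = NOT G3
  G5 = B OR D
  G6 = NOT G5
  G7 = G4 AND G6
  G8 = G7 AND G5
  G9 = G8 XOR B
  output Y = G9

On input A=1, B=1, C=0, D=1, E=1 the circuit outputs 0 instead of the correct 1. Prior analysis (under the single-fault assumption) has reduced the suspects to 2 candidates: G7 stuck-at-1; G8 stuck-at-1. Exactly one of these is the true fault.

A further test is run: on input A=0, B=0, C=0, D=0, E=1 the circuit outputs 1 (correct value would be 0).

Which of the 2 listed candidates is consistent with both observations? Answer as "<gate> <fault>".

G8 stuck-at-1

Evaluate each candidate on input A=0, B=0, C=0, D=0, E=1:
  G7 stuck-at-1: G0=0, G1=1, G2=1, G3=1, G4=0, G5=0, G6=1, G7=1 [stuck-at-1], G8=0, G9=0 → 0 — eliminated
  G8 stuck-at-1: G0=0, G1=1, G2=1, G3=1, G4=0, G5=0, G6=1, G7=0, G8=1 [stuck-at-1], G9=1 → 1 — matches
Only G8 stuck-at-1 reproduces the observed 1.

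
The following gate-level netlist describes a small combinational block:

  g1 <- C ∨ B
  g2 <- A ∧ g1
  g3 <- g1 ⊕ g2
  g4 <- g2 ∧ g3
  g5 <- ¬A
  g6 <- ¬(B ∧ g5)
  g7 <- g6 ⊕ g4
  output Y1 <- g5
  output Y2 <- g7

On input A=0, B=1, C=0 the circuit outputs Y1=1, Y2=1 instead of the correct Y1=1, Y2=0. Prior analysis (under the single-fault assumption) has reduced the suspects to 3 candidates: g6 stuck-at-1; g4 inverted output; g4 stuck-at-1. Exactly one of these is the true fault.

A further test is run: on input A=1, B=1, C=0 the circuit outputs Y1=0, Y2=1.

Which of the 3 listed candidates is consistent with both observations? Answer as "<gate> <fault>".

Evaluate each candidate on input A=1, B=1, C=0:
  g6 stuck-at-1: g1=1, g2=1, g3=0, g4=0, g5=0, g6=1 [stuck-at-1], g7=1 → Y1=0, Y2=1 — matches
  g4 inverted output: g1=1, g2=1, g3=0, g4=1 [inverted output], g5=0, g6=1, g7=0 → Y1=0, Y2=0 — eliminated
  g4 stuck-at-1: g1=1, g2=1, g3=0, g4=1 [stuck-at-1], g5=0, g6=1, g7=0 → Y1=0, Y2=0 — eliminated
Only g6 stuck-at-1 reproduces the observed Y1=0, Y2=1.

g6 stuck-at-1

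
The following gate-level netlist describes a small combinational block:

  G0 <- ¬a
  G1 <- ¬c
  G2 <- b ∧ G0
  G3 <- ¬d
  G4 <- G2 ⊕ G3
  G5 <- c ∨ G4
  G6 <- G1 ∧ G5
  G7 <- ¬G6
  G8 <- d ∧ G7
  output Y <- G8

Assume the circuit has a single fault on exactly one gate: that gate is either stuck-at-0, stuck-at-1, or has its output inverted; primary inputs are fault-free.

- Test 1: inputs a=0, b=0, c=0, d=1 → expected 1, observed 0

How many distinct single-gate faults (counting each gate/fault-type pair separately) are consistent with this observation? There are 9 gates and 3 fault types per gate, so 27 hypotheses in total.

14

Fault-free: G0=1, G1=1, G2=0, G3=0, G4=0, G5=0, G6=0, G7=1, G8=1 → 1. Observed 0.
  G0: none of the 3 fault types match ✗
  G1: none of the 3 fault types match ✗
  G2: stuck-at-1, inverted output ✓; others ✗
  G3: stuck-at-1, inverted output ✓; others ✗
  G4: stuck-at-1, inverted output ✓; others ✗
  G5: stuck-at-1, inverted output ✓; others ✗
  G6: stuck-at-1, inverted output ✓; others ✗
  G7: stuck-at-0, inverted output ✓; others ✗
  G8: stuck-at-0, inverted output ✓; others ✗
Consistent faults: {G2 stuck-at-1, G2 inverted output, G3 stuck-at-1, G3 inverted output, G4 stuck-at-1, G4 inverted output, G5 stuck-at-1, G5 inverted output, G6 stuck-at-1, G6 inverted output, G7 stuck-at-0, G7 inverted output, G8 stuck-at-0, G8 inverted output} — 14 in all.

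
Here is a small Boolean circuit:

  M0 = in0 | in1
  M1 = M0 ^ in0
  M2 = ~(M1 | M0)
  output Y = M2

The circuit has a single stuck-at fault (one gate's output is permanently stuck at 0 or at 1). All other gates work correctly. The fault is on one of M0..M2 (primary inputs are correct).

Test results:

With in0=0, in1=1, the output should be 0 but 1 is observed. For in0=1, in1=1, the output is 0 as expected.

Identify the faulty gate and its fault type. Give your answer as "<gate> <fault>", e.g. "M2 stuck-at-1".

Fault-free values for test 1 (in0=0, in1=1): M0=1, M1=1, M2=0, giving Y=0. Observed 1.
Test 1: faults giving observed 1 are {M0 stuck-at-0, M2 stuck-at-1}.
Test 2 (in0=1, in1=1): fault-free M0=1, M1=0, M2=0 → 0; observed 0. Eliminates M2 stuck-at-1.
Only M0 stuck-at-0 is consistent with every test.

M0 stuck-at-0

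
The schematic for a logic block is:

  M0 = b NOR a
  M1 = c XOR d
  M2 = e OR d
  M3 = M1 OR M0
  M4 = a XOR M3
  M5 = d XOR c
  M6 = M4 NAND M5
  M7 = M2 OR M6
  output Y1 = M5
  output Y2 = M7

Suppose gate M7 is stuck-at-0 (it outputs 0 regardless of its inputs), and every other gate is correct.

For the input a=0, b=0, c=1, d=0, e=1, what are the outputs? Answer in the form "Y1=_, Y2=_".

Y1=1, Y2=0

Propagate with M7 forced: M0=1, M1=1, M2=1, M3=1, M4=1, M5=1, M6=0, M7=0 [stuck-at-0].
So the outputs are Y1=1, Y2=0. (Without the fault they would be Y1=1, Y2=1.)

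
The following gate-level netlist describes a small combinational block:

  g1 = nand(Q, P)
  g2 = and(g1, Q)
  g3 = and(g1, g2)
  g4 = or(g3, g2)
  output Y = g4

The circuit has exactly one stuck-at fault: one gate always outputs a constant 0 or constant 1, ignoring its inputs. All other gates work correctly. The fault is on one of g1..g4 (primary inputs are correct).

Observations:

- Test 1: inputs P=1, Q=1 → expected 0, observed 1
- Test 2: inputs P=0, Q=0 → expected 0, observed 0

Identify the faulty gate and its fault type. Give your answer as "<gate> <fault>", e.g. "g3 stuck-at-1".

Fault-free values for test 1 (P=1, Q=1): g1=0, g2=0, g3=0, g4=0, giving Y=0. Observed 1.
Test 1: faults giving observed 1 are {g1 stuck-at-1, g2 stuck-at-1, g3 stuck-at-1, g4 stuck-at-1}.
Test 2 (P=0, Q=0): fault-free g1=1, g2=0, g3=0, g4=0 → 0; observed 0. Eliminates g2 stuck-at-1, g3 stuck-at-1, g4 stuck-at-1.
Only g1 stuck-at-1 is consistent with every test.

g1 stuck-at-1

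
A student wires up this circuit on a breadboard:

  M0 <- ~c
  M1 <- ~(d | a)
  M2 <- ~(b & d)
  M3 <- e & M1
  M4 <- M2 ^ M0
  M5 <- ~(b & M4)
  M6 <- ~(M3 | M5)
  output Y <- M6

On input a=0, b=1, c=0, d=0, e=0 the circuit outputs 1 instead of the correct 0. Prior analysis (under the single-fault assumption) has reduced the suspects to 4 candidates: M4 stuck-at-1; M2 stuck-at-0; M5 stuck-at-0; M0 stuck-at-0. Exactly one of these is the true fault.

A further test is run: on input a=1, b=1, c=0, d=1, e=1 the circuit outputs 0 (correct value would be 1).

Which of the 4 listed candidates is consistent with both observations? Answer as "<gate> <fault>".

Evaluate each candidate on input a=1, b=1, c=0, d=1, e=1:
  M4 stuck-at-1: M0=1, M1=0, M2=0, M3=0, M4=1 [stuck-at-1], M5=0, M6=1 → 1 — eliminated
  M2 stuck-at-0: M0=1, M1=0, M2=0 [stuck-at-0], M3=0, M4=1, M5=0, M6=1 → 1 — eliminated
  M5 stuck-at-0: M0=1, M1=0, M2=0, M3=0, M4=1, M5=0 [stuck-at-0], M6=1 → 1 — eliminated
  M0 stuck-at-0: M0=0 [stuck-at-0], M1=0, M2=0, M3=0, M4=0, M5=1, M6=0 → 0 — matches
Only M0 stuck-at-0 reproduces the observed 0.

M0 stuck-at-0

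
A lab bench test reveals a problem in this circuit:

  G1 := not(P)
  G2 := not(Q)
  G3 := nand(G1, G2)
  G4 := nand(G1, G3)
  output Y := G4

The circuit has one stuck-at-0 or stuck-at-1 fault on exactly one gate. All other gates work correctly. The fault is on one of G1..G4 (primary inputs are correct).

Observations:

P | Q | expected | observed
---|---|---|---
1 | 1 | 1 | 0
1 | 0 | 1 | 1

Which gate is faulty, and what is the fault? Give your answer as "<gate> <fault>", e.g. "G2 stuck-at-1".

Fault-free values for test 1 (P=1, Q=1): G1=0, G2=0, G3=1, G4=1, giving Y=1. Observed 0.
Test 1: faults giving observed 0 are {G1 stuck-at-1, G4 stuck-at-0}.
Test 2 (P=1, Q=0): fault-free G1=0, G2=1, G3=1, G4=1 → 1; observed 1. Eliminates G4 stuck-at-0.
Only G1 stuck-at-1 is consistent with every test.

G1 stuck-at-1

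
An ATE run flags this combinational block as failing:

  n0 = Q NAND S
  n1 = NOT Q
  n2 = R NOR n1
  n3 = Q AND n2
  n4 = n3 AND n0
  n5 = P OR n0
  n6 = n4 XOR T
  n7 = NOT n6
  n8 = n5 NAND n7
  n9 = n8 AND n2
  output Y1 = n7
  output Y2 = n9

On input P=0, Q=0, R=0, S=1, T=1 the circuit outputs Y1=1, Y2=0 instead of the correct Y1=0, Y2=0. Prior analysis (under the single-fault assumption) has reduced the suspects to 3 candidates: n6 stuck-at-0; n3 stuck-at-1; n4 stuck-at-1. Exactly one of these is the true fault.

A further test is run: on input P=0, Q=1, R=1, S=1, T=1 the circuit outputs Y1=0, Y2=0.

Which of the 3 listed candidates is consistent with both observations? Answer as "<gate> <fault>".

n3 stuck-at-1

Evaluate each candidate on input P=0, Q=1, R=1, S=1, T=1:
  n6 stuck-at-0: n0=0, n1=0, n2=0, n3=0, n4=0, n5=0, n6=0 [stuck-at-0], n7=1, n8=1, n9=0 → Y1=1, Y2=0 — eliminated
  n3 stuck-at-1: n0=0, n1=0, n2=0, n3=1 [stuck-at-1], n4=0, n5=0, n6=1, n7=0, n8=1, n9=0 → Y1=0, Y2=0 — matches
  n4 stuck-at-1: n0=0, n1=0, n2=0, n3=0, n4=1 [stuck-at-1], n5=0, n6=0, n7=1, n8=1, n9=0 → Y1=1, Y2=0 — eliminated
Only n3 stuck-at-1 reproduces the observed Y1=0, Y2=0.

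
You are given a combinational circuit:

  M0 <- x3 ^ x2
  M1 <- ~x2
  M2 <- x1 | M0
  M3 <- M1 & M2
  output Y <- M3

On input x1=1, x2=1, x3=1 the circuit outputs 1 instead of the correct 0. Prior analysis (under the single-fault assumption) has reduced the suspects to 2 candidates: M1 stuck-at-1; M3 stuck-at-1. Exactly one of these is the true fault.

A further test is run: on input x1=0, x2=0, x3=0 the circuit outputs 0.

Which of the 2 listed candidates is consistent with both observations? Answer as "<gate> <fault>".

Evaluate each candidate on input x1=0, x2=0, x3=0:
  M1 stuck-at-1: M0=0, M1=1 [stuck-at-1], M2=0, M3=0 → 0 — matches
  M3 stuck-at-1: M0=0, M1=1, M2=0, M3=1 [stuck-at-1] → 1 — eliminated
Only M1 stuck-at-1 reproduces the observed 0.

M1 stuck-at-1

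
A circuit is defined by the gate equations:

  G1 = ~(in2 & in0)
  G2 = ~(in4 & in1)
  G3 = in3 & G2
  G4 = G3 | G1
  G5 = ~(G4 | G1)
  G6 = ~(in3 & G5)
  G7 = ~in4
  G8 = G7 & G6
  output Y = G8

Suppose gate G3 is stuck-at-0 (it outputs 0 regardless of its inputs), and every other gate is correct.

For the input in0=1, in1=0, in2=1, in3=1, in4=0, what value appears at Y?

0

Propagate with G3 forced: G1=0, G2=1, G3=0 [stuck-at-0], G4=0, G5=1, G6=0, G7=1, G8=0.
So Y = 0. (Without the fault it would be 1.)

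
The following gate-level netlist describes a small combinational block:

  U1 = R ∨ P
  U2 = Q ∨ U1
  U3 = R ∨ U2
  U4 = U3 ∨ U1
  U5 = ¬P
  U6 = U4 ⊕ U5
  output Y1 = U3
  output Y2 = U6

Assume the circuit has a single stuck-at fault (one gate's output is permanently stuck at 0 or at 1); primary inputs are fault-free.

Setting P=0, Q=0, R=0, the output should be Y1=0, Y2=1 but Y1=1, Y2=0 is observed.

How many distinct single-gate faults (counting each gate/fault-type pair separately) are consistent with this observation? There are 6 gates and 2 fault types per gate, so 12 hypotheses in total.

3

Fault-free: U1=0, U2=0, U3=0, U4=0, U5=1, U6=1 → Y1=0, Y2=1. Observed Y1=1, Y2=0.
  U1 stuck-at-0: output Y1=0, Y2=1 ✗
  U1 stuck-at-1: output Y1=1, Y2=0 ✓
  U2 stuck-at-0: output Y1=0, Y2=1 ✗
  U2 stuck-at-1: output Y1=1, Y2=0 ✓
  U3 stuck-at-0: output Y1=0, Y2=1 ✗
  U3 stuck-at-1: output Y1=1, Y2=0 ✓
  U4 stuck-at-0: output Y1=0, Y2=1 ✗
  U4 stuck-at-1: output Y1=0, Y2=0 ✗
  U5 stuck-at-0: output Y1=0, Y2=0 ✗
  U5 stuck-at-1: output Y1=0, Y2=1 ✗
  U6 stuck-at-0: output Y1=0, Y2=0 ✗
  U6 stuck-at-1: output Y1=0, Y2=1 ✗
Consistent faults: {U1 stuck-at-1, U2 stuck-at-1, U3 stuck-at-1} — 3 in all.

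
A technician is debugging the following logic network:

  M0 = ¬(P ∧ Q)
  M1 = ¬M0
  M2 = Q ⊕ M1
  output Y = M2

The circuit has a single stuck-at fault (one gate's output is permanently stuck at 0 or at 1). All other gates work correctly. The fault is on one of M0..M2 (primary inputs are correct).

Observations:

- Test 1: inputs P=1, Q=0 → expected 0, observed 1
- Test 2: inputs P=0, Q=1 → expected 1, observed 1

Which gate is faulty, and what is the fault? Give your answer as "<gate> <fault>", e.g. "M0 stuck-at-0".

M2 stuck-at-1

Fault-free values for test 1 (P=1, Q=0): M0=1, M1=0, M2=0, giving Y=0. Observed 1.
Test 1: faults giving observed 1 are {M0 stuck-at-0, M1 stuck-at-1, M2 stuck-at-1}.
Test 2 (P=0, Q=1): fault-free M0=1, M1=0, M2=1 → 1; observed 1. Eliminates M0 stuck-at-0, M1 stuck-at-1.
Only M2 stuck-at-1 is consistent with every test.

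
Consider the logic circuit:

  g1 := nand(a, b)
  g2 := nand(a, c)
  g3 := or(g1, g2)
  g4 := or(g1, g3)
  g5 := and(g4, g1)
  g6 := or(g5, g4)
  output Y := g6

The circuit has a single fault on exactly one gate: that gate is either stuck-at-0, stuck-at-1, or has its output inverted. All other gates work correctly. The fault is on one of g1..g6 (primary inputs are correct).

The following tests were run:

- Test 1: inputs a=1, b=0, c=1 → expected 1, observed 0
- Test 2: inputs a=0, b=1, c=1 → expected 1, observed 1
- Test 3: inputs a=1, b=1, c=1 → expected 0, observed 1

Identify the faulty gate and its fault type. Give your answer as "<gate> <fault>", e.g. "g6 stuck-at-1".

Fault-free values for test 1 (a=1, b=0, c=1): g1=1, g2=0, g3=1, g4=1, g5=1, g6=1, giving Y=1. Observed 0.
Test 1: faults giving observed 0 are {g1 stuck-at-0, g1 inverted output, g4 stuck-at-0, g4 inverted output, g6 stuck-at-0, g6 inverted output}.
Test 2 (a=0, b=1, c=1): fault-free g1=1, g2=1, g3=1, g4=1, g5=1, g6=1 → 1; observed 1. Eliminates g4 stuck-at-0, g4 inverted output, g6 stuck-at-0, g6 inverted output.
Test 3 (a=1, b=1, c=1): fault-free g1=0, g2=0, g3=0, g4=0, g5=0, g6=0 → 0; observed 1. Eliminates g1 stuck-at-0.
Only g1 inverted output is consistent with every test.

g1 inverted output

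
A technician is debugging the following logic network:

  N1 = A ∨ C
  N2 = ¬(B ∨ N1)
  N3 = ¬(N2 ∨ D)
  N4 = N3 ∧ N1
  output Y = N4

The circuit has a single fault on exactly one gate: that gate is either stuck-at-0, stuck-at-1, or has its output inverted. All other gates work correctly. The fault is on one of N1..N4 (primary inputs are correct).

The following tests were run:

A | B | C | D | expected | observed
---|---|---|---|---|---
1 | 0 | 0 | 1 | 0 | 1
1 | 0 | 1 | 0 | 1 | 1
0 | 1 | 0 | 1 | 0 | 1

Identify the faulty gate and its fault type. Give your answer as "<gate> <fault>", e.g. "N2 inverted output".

N4 stuck-at-1

Fault-free values for test 1 (A=1, B=0, C=0, D=1): N1=1, N2=0, N3=0, N4=0, giving Y=0. Observed 1.
Test 1: faults giving observed 1 are {N3 stuck-at-1, N3 inverted output, N4 stuck-at-1, N4 inverted output}.
Test 2 (A=1, B=0, C=1, D=0): fault-free N1=1, N2=0, N3=1, N4=1 → 1; observed 1. Eliminates N3 inverted output, N4 inverted output.
Test 3 (A=0, B=1, C=0, D=1): fault-free N1=0, N2=0, N3=0, N4=0 → 0; observed 1. Eliminates N3 stuck-at-1.
Only N4 stuck-at-1 is consistent with every test.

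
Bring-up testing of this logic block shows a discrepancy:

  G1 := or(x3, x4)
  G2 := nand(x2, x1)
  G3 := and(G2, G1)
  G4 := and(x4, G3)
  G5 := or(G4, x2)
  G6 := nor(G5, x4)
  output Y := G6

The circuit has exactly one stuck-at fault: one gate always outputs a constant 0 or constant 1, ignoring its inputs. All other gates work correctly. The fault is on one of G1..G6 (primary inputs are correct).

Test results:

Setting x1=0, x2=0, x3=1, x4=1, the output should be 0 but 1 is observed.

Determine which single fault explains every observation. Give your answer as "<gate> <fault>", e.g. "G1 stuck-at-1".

Fault-free values for test 1 (x1=0, x2=0, x3=1, x4=1): G1=1, G2=1, G3=1, G4=1, G5=1, G6=0, giving Y=0. Observed 1.
Test 1: faults giving observed 1 are {G6 stuck-at-1}.
Only G6 stuck-at-1 is consistent with every test.

G6 stuck-at-1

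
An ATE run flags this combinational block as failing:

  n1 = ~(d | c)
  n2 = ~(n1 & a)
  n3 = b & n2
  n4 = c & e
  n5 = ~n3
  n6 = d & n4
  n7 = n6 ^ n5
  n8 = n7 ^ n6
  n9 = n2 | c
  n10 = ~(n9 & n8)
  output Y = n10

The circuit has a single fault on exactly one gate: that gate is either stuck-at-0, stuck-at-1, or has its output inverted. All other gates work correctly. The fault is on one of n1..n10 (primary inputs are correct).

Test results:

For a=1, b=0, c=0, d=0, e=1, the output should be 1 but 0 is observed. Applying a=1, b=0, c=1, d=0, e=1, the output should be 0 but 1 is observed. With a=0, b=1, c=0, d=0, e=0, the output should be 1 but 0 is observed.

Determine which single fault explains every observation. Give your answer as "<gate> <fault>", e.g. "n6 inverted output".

n10 inverted output

Fault-free values for test 1 (a=1, b=0, c=0, d=0, e=1): n1=1, n2=0, n3=0, n4=0, n5=1, n6=0, n7=1, n8=1, n9=0, n10=1, giving Y=1. Observed 0.
Test 1: faults giving observed 0 are {n1 stuck-at-0, n1 inverted output, n2 stuck-at-1, n2 inverted output, n9 stuck-at-1, n9 inverted output, n10 stuck-at-0, n10 inverted output}.
Test 2 (a=1, b=0, c=1, d=0, e=1): fault-free n1=0, n2=1, n3=0, n4=1, n5=1, n6=0, n7=1, n8=1, n9=1, n10=0 → 0; observed 1. Eliminates n1 stuck-at-0, n1 inverted output, n2 stuck-at-1, n2 inverted output, n9 stuck-at-1, n10 stuck-at-0.
Test 3 (a=0, b=1, c=0, d=0, e=0): fault-free n1=1, n2=1, n3=1, n4=0, n5=0, n6=0, n7=0, n8=0, n9=1, n10=1 → 1; observed 0. Eliminates n9 inverted output.
Only n10 inverted output is consistent with every test.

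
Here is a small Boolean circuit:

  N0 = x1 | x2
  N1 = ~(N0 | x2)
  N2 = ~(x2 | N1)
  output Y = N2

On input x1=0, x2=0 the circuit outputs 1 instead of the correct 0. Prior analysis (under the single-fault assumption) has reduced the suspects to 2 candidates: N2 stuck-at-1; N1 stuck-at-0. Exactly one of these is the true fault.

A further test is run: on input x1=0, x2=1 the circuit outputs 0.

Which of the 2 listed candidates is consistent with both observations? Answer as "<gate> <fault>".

Evaluate each candidate on input x1=0, x2=1:
  N2 stuck-at-1: N0=1, N1=0, N2=1 [stuck-at-1] → 1 — eliminated
  N1 stuck-at-0: N0=1, N1=0 [stuck-at-0], N2=0 → 0 — matches
Only N1 stuck-at-0 reproduces the observed 0.

N1 stuck-at-0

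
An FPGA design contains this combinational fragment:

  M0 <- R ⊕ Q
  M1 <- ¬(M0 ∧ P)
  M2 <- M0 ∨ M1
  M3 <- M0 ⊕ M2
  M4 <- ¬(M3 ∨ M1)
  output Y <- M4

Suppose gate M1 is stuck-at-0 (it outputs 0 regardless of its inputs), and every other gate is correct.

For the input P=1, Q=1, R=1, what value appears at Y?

1

Propagate with M1 forced: M0=0, M1=0 [stuck-at-0], M2=0, M3=0, M4=1.
So Y = 1. (Without the fault it would be 0.)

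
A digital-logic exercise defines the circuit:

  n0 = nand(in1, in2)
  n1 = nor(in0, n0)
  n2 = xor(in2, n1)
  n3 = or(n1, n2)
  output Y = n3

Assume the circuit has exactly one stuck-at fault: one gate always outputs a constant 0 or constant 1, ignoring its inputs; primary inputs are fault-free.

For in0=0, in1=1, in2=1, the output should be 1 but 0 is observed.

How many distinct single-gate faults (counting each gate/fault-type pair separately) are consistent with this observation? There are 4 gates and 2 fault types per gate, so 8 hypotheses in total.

Fault-free: n0=0, n1=1, n2=0, n3=1 → 1. Observed 0.
  n0 stuck-at-0: output 1 ✗
  n0 stuck-at-1: output 1 ✗
  n1 stuck-at-0: output 1 ✗
  n1 stuck-at-1: output 1 ✗
  n2 stuck-at-0: output 1 ✗
  n2 stuck-at-1: output 1 ✗
  n3 stuck-at-0: output 0 ✓
  n3 stuck-at-1: output 1 ✗
Consistent faults: {n3 stuck-at-0} — 1 in all.

1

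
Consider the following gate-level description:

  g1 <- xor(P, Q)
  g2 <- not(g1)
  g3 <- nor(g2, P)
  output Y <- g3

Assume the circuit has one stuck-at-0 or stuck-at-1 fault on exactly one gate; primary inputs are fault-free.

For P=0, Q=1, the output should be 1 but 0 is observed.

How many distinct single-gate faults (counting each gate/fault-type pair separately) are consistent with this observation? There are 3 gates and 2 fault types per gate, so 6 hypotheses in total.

Fault-free: g1=1, g2=0, g3=1 → 1. Observed 0.
  g1 stuck-at-0: output 0 ✓
  g1 stuck-at-1: output 1 ✗
  g2 stuck-at-0: output 1 ✗
  g2 stuck-at-1: output 0 ✓
  g3 stuck-at-0: output 0 ✓
  g3 stuck-at-1: output 1 ✗
Consistent faults: {g1 stuck-at-0, g2 stuck-at-1, g3 stuck-at-0} — 3 in all.

3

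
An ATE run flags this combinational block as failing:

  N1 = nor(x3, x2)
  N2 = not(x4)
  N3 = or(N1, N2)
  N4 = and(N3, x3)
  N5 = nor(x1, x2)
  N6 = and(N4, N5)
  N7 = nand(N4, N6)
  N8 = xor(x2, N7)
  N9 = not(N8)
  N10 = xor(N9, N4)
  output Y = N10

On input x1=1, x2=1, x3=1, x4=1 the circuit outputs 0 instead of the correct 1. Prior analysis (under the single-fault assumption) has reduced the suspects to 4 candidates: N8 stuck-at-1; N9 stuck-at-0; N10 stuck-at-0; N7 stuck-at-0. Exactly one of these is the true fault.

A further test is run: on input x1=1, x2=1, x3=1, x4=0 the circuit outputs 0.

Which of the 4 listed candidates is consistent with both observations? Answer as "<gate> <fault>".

Evaluate each candidate on input x1=1, x2=1, x3=1, x4=0:
  N8 stuck-at-1: N1=0, N2=1, N3=1, N4=1, N5=0, N6=0, N7=1, N8=1 [stuck-at-1], N9=0, N10=1 → 1 — eliminated
  N9 stuck-at-0: N1=0, N2=1, N3=1, N4=1, N5=0, N6=0, N7=1, N8=0, N9=0 [stuck-at-0], N10=1 → 1 — eliminated
  N10 stuck-at-0: N1=0, N2=1, N3=1, N4=1, N5=0, N6=0, N7=1, N8=0, N9=1, N10=0 [stuck-at-0] → 0 — matches
  N7 stuck-at-0: N1=0, N2=1, N3=1, N4=1, N5=0, N6=0, N7=0 [stuck-at-0], N8=1, N9=0, N10=1 → 1 — eliminated
Only N10 stuck-at-0 reproduces the observed 0.

N10 stuck-at-0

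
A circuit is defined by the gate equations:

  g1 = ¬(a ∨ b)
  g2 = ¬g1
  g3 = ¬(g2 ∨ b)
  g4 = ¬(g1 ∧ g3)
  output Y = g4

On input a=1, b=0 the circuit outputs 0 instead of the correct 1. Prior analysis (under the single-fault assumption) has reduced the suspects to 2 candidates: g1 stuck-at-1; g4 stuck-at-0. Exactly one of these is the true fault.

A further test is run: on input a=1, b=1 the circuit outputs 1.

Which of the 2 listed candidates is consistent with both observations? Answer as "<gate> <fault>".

Evaluate each candidate on input a=1, b=1:
  g1 stuck-at-1: g1=1 [stuck-at-1], g2=0, g3=0, g4=1 → 1 — matches
  g4 stuck-at-0: g1=0, g2=1, g3=0, g4=0 [stuck-at-0] → 0 — eliminated
Only g1 stuck-at-1 reproduces the observed 1.

g1 stuck-at-1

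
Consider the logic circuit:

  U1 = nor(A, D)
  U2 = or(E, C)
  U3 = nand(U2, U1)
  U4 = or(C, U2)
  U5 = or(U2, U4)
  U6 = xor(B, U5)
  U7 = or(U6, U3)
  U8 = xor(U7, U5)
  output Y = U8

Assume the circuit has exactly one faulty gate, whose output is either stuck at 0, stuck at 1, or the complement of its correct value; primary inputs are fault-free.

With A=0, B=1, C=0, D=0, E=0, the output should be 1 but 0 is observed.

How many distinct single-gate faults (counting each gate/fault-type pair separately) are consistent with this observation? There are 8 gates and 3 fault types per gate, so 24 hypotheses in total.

8

Fault-free: U1=1, U2=0, U3=1, U4=0, U5=0, U6=1, U7=1, U8=1 → 1. Observed 0.
  U1: none of the 3 fault types match ✗
  U2: none of the 3 fault types match ✗
  U3: none of the 3 fault types match ✗
  U4: stuck-at-1, inverted output ✓; others ✗
  U5: stuck-at-1, inverted output ✓; others ✗
  U6: none of the 3 fault types match ✗
  U7: stuck-at-0, inverted output ✓; others ✗
  U8: stuck-at-0, inverted output ✓; others ✗
Consistent faults: {U4 stuck-at-1, U4 inverted output, U5 stuck-at-1, U5 inverted output, U7 stuck-at-0, U7 inverted output, U8 stuck-at-0, U8 inverted output} — 8 in all.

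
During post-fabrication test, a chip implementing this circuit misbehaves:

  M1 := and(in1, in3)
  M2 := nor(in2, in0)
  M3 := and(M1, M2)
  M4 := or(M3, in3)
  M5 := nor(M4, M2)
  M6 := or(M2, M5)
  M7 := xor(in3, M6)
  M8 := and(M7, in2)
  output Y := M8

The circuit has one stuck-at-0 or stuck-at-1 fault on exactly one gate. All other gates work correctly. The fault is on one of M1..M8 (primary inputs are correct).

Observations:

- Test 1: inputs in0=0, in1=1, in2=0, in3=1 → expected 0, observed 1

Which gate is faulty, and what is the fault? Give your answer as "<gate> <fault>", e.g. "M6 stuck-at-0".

Fault-free values for test 1 (in0=0, in1=1, in2=0, in3=1): M1=1, M2=1, M3=1, M4=1, M5=0, M6=1, M7=0, M8=0, giving Y=0. Observed 1.
Test 1: faults giving observed 1 are {M8 stuck-at-1}.
Only M8 stuck-at-1 is consistent with every test.

M8 stuck-at-1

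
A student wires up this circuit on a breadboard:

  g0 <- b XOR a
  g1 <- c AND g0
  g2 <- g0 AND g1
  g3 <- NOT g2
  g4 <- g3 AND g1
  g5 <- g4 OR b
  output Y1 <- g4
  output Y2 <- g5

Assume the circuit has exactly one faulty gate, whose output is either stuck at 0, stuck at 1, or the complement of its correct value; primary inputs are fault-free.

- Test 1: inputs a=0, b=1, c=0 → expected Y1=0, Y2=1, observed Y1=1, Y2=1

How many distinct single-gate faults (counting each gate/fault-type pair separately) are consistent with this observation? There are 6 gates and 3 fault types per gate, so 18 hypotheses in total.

2

Fault-free: g0=1, g1=0, g2=0, g3=1, g4=0, g5=1 → Y1=0, Y2=1. Observed Y1=1, Y2=1.
  g0: none of the 3 fault types match ✗
  g1: none of the 3 fault types match ✗
  g2: none of the 3 fault types match ✗
  g3: none of the 3 fault types match ✗
  g4: stuck-at-1, inverted output ✓; others ✗
  g5: none of the 3 fault types match ✗
Consistent faults: {g4 stuck-at-1, g4 inverted output} — 2 in all.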